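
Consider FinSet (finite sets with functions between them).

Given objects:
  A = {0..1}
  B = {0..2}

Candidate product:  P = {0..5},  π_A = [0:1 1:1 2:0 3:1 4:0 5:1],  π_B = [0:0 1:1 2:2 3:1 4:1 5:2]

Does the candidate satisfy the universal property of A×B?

Answer: NOT A VALID PRODUCT — duplicate pair at indices 3,1

Work:
|A|·|B| = 2·3 = 6;  |P| = 6
Check the pairing map k ↦ (π_A(k), π_B(k)):
  0 : (1,0)
  1 : (1,1)
  2 : (0,2)
  3 : (1,1)  ✗ repeats pair of k=1
  4 : (0,1)
  5 : (1,2)
distinct pairs in image: 5 / 6 needed
  → (1,1) hit at k=1 and k=3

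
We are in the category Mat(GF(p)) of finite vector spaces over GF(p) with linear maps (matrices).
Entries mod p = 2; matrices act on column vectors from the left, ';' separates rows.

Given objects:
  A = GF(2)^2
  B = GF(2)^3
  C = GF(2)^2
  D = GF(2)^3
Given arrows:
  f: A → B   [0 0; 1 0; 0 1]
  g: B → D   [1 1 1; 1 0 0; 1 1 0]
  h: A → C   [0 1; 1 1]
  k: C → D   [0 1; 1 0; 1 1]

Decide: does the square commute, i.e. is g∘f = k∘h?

1) trace f;g:
  e0=(1,0) f→(0,1,0) g→(1,0,1)
  e1=(0,1) f→(0,0,1) g→(1,0,0)
  ⟦path⟧₁ = [1 1; 0 0; 1 0]
2) trace h;k:
  e0=(1,0) h→(0,1) k→(1,0,1)
  e1=(0,1) h→(1,1) k→(1,1,0)
  ⟦path⟧₂ = [1 1; 0 1; 1 0]
Equal? distinct morphisms ✗

Answer: DOES NOT COMMUTE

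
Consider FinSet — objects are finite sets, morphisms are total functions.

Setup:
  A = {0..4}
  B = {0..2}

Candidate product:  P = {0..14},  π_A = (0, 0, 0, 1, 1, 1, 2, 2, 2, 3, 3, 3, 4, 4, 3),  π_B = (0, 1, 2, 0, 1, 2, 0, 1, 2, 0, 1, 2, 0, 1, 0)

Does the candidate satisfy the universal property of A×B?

Answer: NOT A VALID PRODUCT — duplicate pair at indices 9,14

Derivation:
|A|·|B| = 5·3 = 15;  |P| = 15
Check the pairing map k ↦ (π_A(k), π_B(k)):
  0 : (0,0)
  1 : (0,1)
  2 : (0,2)
  3 : (1,0)
  4 : (1,1)
  5 : (1,2)
  6 : (2,0)
  7 : (2,1)
  8 : (2,2)
  9 : (3,0)
  10 : (3,1)
  11 : (3,2)
  12 : (4,0)
  13 : (4,1)
  14 : (3,0)  ✗ repeats pair of k=9
distinct pairs in image: 14 / 15 needed
  → (3,0) hit at k=9 and k=14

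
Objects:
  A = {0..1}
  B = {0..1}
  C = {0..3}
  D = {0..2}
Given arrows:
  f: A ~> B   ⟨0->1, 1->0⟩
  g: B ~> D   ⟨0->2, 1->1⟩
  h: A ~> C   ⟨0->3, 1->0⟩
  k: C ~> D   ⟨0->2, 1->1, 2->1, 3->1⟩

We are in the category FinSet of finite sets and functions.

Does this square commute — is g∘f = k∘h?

Answer: COMMUTES

Trace:
1) trace f;g:
  0 f~>1 g~>1
  1 f~>0 g~>2
  ⟦path⟧₁ = ⟨0->1, 1->2⟩
2) trace h;k:
  0 h~>3 k~>1
  1 h~>0 k~>2
  ⟦path⟧₂ = ⟨0->1, 1->2⟩
Equal? same morphism ✓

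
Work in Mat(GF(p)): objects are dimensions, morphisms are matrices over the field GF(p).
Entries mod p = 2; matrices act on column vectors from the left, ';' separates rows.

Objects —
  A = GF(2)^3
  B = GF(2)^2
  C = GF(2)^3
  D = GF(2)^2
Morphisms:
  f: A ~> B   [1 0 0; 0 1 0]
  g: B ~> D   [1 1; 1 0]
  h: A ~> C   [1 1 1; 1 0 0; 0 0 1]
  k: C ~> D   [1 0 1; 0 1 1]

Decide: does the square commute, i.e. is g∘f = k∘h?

Path 1 = f;g:
  e0=(1,0,0) f~>(1,0) g~>(1,1)
  e1=(0,1,0) f~>(0,1) g~>(1,0)
  e2=(0,0,1) f~>(0,0) g~>(0,0)
  result₁ = [1 1 0; 1 0 0]
Path 2 = h;k:
  e0=(1,0,0) h~>(1,1,0) k~>(1,1)
  e1=(0,1,0) h~>(1,0,0) k~>(1,0)
  e2=(0,0,1) h~>(1,0,1) k~>(0,1)
  result₂ = [1 1 0; 1 0 1]
Equal? differ; not commutative

Answer: DOES NOT COMMUTE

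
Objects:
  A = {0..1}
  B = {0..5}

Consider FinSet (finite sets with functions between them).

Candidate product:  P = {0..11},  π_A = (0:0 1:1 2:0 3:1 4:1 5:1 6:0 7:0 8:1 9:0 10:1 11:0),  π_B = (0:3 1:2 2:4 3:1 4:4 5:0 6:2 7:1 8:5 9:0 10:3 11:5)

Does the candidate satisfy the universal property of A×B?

|A|·|B| = 2·6 = 12;  |P| = 12
Check the pairing map k ↦ (π_A(k), π_B(k)):
  0 : (0,3)
  1 : (1,2)
  2 : (0,4)
  3 : (1,1)
  4 : (1,4)
  5 : (1,0)
  6 : (0,2)
  7 : (0,1)
  8 : (1,5)
  9 : (0,0)
  10 : (1,3)
  11 : (0,5)
distinct pairs in image: 12 / 12 needed
  → bijection onto A×B; projections well-typed.

Answer: VALID PRODUCT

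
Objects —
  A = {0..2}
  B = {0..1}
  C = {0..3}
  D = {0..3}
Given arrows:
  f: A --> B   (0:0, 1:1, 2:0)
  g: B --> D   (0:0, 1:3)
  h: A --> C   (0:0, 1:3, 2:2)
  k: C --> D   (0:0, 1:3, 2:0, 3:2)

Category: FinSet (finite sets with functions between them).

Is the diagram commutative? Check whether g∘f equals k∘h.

Along f;g (path 1):
  0 f-->0 g-->0
  1 f-->1 g-->3
  2 f-->0 g-->0
  result₁ = (0:0, 1:3, 2:0)
Along h;k (path 2):
  0 h-->0 k-->0
  1 h-->3 k-->2
  2 h-->2 k-->0
  result₂ = (0:0, 1:2, 2:0)
Equal? NO — does not commute

Answer: DOES NOT COMMUTE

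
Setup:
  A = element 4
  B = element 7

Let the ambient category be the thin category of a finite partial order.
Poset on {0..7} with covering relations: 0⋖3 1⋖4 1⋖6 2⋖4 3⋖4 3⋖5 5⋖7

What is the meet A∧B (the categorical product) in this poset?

Answer: A∧B = 3

Trace:
Lower bounds of A=4 and B=7: {0,3}
  0 <= 3
  3 <= 3
glb = 3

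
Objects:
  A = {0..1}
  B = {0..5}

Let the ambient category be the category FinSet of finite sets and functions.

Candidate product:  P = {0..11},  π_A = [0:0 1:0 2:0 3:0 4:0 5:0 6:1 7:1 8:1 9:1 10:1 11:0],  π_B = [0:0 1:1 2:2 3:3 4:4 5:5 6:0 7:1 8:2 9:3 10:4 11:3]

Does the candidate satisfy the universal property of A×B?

|A|·|B| = 2·6 = 12;  |P| = 12
Check the pairing map k ↦ (π_A(k), π_B(k)):
  0 : (0,0)
  1 : (0,1)
  2 : (0,2)
  3 : (0,3)
  4 : (0,4)
  5 : (0,5)
  6 : (1,0)
  7 : (1,1)
  8 : (1,2)
  9 : (1,3)
  10 : (1,4)
  11 : (0,3)  ✗ repeats pair of k=3
distinct pairs in image: 11 / 12 needed
  → (0,3) hit at k=3 and k=11

Answer: NOT A VALID PRODUCT — duplicate pair at indices 3,11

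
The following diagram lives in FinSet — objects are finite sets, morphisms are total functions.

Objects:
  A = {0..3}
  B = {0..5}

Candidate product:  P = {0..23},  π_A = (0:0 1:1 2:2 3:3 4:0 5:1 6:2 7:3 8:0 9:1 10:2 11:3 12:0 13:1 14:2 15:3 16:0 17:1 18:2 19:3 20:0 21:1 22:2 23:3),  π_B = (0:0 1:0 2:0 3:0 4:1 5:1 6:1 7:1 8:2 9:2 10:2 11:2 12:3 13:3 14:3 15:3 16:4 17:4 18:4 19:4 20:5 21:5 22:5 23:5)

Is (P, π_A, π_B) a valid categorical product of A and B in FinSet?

Answer: VALID PRODUCT

Derivation:
|A|·|B| = 4·6 = 24;  |P| = 24
Check the pairing map k ↦ (π_A(k), π_B(k)):
  0 : (0,0)
  1 : (1,0)
  2 : (2,0)
  3 : (3,0)
  4 : (0,1)
  5 : (1,1)
  6 : (2,1)
  7 : (3,1)
  8 : (0,2)
  9 : (1,2)
  10 : (2,2)
  11 : (3,2)
  12 : (0,3)
  13 : (1,3)
  14 : (2,3)
  15 : (3,3)
  16 : (0,4)
  17 : (1,4)
  18 : (2,4)
  19 : (3,4)
  20 : (0,5)
  21 : (1,5)
  22 : (2,5)
  23 : (3,5)
distinct pairs in image: 24 / 24 needed
  → bijection onto A×B; projections well-typed.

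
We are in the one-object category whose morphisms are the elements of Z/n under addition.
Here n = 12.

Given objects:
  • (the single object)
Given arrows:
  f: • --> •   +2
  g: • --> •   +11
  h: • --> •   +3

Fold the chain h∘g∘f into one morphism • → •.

Answer: +4

Derivation:
  0 +2≡2 +11≡1 +3≡4  (mod 12)
⟦path⟧: +4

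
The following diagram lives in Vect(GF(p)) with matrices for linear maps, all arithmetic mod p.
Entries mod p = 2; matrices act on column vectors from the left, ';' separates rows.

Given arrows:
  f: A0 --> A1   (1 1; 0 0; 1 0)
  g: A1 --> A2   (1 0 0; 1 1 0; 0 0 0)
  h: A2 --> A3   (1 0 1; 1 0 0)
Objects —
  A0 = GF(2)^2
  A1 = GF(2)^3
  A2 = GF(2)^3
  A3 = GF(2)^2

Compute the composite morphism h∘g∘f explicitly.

Answer: (1 1; 1 1)

Trace:
  e0=(1,0) f-->(1,0,1) g-->(1,1,0) h-->(1,1)
  e1=(0,1) f-->(1,0,0) g-->(1,1,0) h-->(1,1)
⟦path⟧: (1 1; 1 1)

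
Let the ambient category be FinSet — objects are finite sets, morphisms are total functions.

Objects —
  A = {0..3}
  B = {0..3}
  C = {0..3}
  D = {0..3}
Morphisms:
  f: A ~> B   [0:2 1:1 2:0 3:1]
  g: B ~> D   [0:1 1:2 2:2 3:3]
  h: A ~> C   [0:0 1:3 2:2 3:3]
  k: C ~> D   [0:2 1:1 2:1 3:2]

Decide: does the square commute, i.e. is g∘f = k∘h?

Answer: COMMUTES

Derivation:
Path 1 = f;g:
  0 f~>2 g~>2
  1 f~>1 g~>2
  2 f~>0 g~>1
  3 f~>1 g~>2
  composite₁ = [0:2 1:2 2:1 3:2]
Path 2 = h;k:
  0 h~>0 k~>2
  1 h~>3 k~>2
  2 h~>2 k~>1
  3 h~>3 k~>2
  composite₂ = [0:2 1:2 2:1 3:2]
Equal? YES — commutes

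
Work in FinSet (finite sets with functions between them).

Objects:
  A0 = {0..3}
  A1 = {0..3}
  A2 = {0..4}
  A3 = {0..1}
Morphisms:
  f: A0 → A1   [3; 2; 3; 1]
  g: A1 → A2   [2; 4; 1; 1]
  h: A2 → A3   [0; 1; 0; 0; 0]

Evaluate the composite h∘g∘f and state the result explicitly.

Answer: [1; 1; 1; 0]

Derivation:
  0 f→3 g→1 h→1
  1 f→2 g→1 h→1
  2 f→3 g→1 h→1
  3 f→1 g→4 h→0
composite: [1; 1; 1; 0]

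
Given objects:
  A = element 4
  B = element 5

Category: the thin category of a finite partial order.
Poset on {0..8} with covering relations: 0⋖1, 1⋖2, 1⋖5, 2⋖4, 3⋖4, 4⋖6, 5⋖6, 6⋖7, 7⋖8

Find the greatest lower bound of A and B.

Lower bounds of A=4 and B=5: {0,1}
  0 <= 1
  1 <= 1
glb = 1

Answer: A∧B = 1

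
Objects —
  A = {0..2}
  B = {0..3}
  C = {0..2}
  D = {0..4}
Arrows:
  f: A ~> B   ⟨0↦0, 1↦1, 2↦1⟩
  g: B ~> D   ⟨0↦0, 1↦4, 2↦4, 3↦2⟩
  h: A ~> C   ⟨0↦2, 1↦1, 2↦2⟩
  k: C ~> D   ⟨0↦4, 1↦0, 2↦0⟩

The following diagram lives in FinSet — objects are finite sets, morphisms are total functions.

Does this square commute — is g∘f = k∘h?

Along f;g (path 1):
  0 f~>0 g~>0
  1 f~>1 g~>4
  2 f~>1 g~>4
  composite₁ = ⟨0↦0, 1↦4, 2↦4⟩
Along h;k (path 2):
  0 h~>2 k~>0
  1 h~>1 k~>0
  2 h~>2 k~>0
  composite₂ = ⟨0↦0, 1↦0, 2↦0⟩
Equal? differ; not commutative

Answer: DOES NOT COMMUTE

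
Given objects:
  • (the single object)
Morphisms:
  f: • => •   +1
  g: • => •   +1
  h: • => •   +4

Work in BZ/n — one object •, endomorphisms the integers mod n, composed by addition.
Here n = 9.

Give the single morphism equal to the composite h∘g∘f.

  0 +1≡1 +1≡2 +4≡6  (mod 9)
⟦path⟧: +6

Answer: +6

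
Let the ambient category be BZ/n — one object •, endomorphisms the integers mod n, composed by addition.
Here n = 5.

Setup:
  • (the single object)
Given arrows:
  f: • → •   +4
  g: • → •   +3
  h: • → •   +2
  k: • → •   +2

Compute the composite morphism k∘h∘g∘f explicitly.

Answer: +1

Work:
  0 +4≡4 +3≡2 +2≡4 +2≡1  (mod 5)
result: +1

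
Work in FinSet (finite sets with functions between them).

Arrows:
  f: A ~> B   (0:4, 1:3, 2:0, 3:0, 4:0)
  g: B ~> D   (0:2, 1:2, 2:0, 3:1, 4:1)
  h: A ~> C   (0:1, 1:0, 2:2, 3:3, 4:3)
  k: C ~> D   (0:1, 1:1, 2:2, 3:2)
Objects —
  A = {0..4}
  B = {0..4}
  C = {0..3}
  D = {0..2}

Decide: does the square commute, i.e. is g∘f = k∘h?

1) trace f;g:
  0 f~>4 g~>1
  1 f~>3 g~>1
  2 f~>0 g~>2
  3 f~>0 g~>2
  4 f~>0 g~>2
  result₁ = (0:1, 1:1, 2:2, 3:2, 4:2)
2) trace h;k:
  0 h~>1 k~>1
  1 h~>0 k~>1
  2 h~>2 k~>2
  3 h~>3 k~>2
  4 h~>3 k~>2
  result₂ = (0:1, 1:1, 2:2, 3:2, 4:2)
Equal? same morphism ✓

Answer: COMMUTES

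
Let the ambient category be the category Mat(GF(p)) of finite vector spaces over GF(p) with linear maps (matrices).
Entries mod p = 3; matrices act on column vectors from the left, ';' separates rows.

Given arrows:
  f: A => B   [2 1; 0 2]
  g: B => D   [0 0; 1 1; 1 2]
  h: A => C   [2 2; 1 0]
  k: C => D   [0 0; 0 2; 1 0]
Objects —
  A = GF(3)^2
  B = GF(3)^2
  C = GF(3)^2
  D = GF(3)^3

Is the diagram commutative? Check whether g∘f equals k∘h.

1) trace f;g:
  e0=⟨1,0⟩ f=>⟨2,0⟩ g=>⟨0,2,2⟩
  e1=⟨0,1⟩ f=>⟨1,2⟩ g=>⟨0,0,2⟩
  composite₁ = [0 0; 2 0; 2 2]
2) trace h;k:
  e0=⟨1,0⟩ h=>⟨2,1⟩ k=>⟨0,2,2⟩
  e1=⟨0,1⟩ h=>⟨2,0⟩ k=>⟨0,0,2⟩
  composite₂ = [0 0; 2 0; 2 2]
Equal? equal; square commutes

Answer: COMMUTES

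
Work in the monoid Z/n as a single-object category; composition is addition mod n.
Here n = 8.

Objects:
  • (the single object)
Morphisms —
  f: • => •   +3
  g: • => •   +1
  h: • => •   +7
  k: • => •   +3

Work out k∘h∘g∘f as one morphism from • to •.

Answer: +6

Derivation:
  0 +3≡3 +1≡4 +7≡3 +3≡6  (mod 8)
result: +6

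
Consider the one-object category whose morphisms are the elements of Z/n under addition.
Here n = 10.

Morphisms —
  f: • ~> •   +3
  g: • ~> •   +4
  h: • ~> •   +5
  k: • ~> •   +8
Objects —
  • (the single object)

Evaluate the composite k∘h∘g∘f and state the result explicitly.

  0 +3≡3 +4≡7 +5≡2 +8≡0  (mod 10)
⟦path⟧: +0

Answer: +0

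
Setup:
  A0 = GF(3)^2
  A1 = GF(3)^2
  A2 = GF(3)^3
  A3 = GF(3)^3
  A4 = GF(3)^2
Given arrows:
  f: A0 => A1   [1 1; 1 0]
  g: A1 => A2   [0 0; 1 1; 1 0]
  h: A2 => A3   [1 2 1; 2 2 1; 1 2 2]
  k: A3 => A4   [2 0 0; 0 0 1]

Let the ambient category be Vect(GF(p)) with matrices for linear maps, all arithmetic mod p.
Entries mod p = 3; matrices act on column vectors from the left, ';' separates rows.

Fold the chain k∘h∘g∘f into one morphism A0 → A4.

  e0=[1,0] f=>[1,1] g=>[0,2,1] h=>[2,2,0] k=>[1,0]
  e1=[0,1] f=>[1,0] g=>[0,1,1] h=>[0,0,1] k=>[0,1]
⟦path⟧: [1 0; 0 1]

Answer: [1 0; 0 1]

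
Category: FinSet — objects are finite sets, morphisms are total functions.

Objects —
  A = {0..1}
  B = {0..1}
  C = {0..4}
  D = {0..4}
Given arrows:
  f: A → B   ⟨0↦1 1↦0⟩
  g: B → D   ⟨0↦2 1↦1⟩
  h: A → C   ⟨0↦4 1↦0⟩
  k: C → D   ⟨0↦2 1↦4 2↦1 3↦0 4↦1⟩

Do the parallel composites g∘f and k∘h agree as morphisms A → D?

Answer: COMMUTES

Trace:
1) trace f;g:
  0 f→1 g→1
  1 f→0 g→2
  ⟦path⟧₁ = ⟨0↦1 1↦2⟩
2) trace h;k:
  0 h→4 k→1
  1 h→0 k→2
  ⟦path⟧₂ = ⟨0↦1 1↦2⟩
Equal? same morphism ✓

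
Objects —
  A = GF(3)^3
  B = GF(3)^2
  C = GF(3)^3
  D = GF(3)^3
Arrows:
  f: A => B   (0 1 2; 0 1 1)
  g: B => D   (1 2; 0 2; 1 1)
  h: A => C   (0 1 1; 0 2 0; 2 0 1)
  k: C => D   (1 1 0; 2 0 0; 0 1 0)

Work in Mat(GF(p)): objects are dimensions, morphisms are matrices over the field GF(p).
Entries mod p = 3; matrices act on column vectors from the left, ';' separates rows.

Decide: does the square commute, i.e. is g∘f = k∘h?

1) trace f;g:
  e0=(1,0,0) f=>(0,0) g=>(0,0,0)
  e1=(0,1,0) f=>(1,1) g=>(0,2,2)
  e2=(0,0,1) f=>(2,1) g=>(1,2,0)
  result₁ = (0 0 1; 0 2 2; 0 2 0)
2) trace h;k:
  e0=(1,0,0) h=>(0,0,2) k=>(0,0,0)
  e1=(0,1,0) h=>(1,2,0) k=>(0,2,2)
  e2=(0,0,1) h=>(1,0,1) k=>(1,2,0)
  result₂ = (0 0 1; 0 2 2; 0 2 0)
Equal? YES — commutes

Answer: COMMUTES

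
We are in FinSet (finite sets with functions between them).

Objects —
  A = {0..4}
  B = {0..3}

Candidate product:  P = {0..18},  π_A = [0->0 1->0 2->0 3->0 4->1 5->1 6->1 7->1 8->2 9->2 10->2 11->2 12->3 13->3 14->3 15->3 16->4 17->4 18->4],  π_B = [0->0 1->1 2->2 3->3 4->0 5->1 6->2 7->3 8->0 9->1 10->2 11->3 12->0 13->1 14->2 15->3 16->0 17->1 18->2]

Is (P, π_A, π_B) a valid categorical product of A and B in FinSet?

|A|·|B| = 5·4 = 20;  |P| = 19
  → cardinalities differ; no bijection possible.

Answer: NOT A VALID PRODUCT — |P|=19 ≠ |A|·|B|=20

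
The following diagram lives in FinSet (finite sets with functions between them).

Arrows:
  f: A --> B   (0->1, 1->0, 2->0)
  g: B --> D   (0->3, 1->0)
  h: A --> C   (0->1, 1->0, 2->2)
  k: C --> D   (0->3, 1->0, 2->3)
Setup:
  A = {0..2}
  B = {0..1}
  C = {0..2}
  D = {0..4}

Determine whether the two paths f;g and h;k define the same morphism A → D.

Path 1 = f;g:
  0 f-->1 g-->0
  1 f-->0 g-->3
  2 f-->0 g-->3
  result₁ = (0->0, 1->3, 2->3)
Path 2 = h;k:
  0 h-->1 k-->0
  1 h-->0 k-->3
  2 h-->2 k-->3
  result₂ = (0->0, 1->3, 2->3)
Equal? YES — commutes

Answer: COMMUTES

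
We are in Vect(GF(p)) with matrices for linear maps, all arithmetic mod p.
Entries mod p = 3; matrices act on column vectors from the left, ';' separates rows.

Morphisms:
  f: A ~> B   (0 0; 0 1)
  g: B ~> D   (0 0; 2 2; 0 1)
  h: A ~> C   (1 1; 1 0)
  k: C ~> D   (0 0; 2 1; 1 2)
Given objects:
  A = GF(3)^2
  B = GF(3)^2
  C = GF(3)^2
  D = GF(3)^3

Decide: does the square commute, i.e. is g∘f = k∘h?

Answer: COMMUTES

Derivation:
Path 1 = f;g:
  e0=⟨1,0⟩ f~>⟨0,0⟩ g~>⟨0,0,0⟩
  e1=⟨0,1⟩ f~>⟨0,1⟩ g~>⟨0,2,1⟩
  ⟦path⟧₁ = (0 0; 0 2; 0 1)
Path 2 = h;k:
  e0=⟨1,0⟩ h~>⟨1,1⟩ k~>⟨0,0,0⟩
  e1=⟨0,1⟩ h~>⟨1,0⟩ k~>⟨0,2,1⟩
  ⟦path⟧₂ = (0 0; 0 2; 0 1)
Equal? equal; square commutes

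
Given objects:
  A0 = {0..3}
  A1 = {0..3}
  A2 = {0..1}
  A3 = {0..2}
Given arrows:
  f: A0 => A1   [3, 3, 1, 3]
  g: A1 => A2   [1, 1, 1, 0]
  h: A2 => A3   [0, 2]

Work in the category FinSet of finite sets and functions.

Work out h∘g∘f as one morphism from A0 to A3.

  0 f=>3 g=>0 h=>0
  1 f=>3 g=>0 h=>0
  2 f=>1 g=>1 h=>2
  3 f=>3 g=>0 h=>0
⟦path⟧: [0, 0, 2, 0]

Answer: [0, 0, 2, 0]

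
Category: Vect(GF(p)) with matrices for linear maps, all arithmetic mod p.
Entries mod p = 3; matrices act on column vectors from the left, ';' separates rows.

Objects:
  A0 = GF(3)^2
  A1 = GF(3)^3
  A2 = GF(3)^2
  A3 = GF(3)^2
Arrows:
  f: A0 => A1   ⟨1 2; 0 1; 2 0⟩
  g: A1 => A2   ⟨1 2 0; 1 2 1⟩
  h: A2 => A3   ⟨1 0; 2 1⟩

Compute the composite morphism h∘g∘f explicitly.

Answer: ⟨1 1; 2 0⟩

Trace:
  e0=(1,0) f=>(1,0,2) g=>(1,0) h=>(1,2)
  e1=(0,1) f=>(2,1,0) g=>(1,1) h=>(1,0)
composite: ⟨1 1; 2 0⟩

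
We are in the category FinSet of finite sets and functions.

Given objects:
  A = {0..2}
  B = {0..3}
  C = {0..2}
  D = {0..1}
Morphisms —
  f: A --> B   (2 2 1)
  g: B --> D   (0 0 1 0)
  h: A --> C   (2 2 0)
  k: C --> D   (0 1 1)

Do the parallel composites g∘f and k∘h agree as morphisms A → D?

Answer: COMMUTES

Work:
Along f;g (path 1):
  0 f-->2 g-->1
  1 f-->2 g-->1
  2 f-->1 g-->0
  ⟦path⟧₁ = (1 1 0)
Along h;k (path 2):
  0 h-->2 k-->1
  1 h-->2 k-->1
  2 h-->0 k-->0
  ⟦path⟧₂ = (1 1 0)
Equal? equal; square commutes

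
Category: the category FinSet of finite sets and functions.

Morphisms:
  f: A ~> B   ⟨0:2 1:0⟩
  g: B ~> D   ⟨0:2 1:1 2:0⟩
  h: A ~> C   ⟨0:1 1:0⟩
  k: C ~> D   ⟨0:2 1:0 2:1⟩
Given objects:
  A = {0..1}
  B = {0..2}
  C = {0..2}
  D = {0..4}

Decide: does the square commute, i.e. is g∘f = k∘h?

Path 1 = f;g:
  0 f~>2 g~>0
  1 f~>0 g~>2
  result₁ = ⟨0:0 1:2⟩
Path 2 = h;k:
  0 h~>1 k~>0
  1 h~>0 k~>2
  result₂ = ⟨0:0 1:2⟩
Equal? YES — commutes

Answer: COMMUTES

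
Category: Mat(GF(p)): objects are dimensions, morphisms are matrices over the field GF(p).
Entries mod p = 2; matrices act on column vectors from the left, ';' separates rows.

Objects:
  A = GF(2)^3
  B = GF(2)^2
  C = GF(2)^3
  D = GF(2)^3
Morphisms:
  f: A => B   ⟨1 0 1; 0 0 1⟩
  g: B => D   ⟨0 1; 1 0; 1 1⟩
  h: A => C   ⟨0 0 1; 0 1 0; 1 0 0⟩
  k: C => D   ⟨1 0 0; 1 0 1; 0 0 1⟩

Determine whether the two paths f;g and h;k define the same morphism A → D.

1) trace f;g:
  e0=(1,0,0) f=>(1,0) g=>(0,1,1)
  e1=(0,1,0) f=>(0,0) g=>(0,0,0)
  e2=(0,0,1) f=>(1,1) g=>(1,1,0)
  result₁ = ⟨0 0 1; 1 0 1; 1 0 0⟩
2) trace h;k:
  e0=(1,0,0) h=>(0,0,1) k=>(0,1,1)
  e1=(0,1,0) h=>(0,1,0) k=>(0,0,0)
  e2=(0,0,1) h=>(1,0,0) k=>(1,1,0)
  result₂ = ⟨0 0 1; 1 0 1; 1 0 0⟩
Equal? YES — commutes

Answer: COMMUTES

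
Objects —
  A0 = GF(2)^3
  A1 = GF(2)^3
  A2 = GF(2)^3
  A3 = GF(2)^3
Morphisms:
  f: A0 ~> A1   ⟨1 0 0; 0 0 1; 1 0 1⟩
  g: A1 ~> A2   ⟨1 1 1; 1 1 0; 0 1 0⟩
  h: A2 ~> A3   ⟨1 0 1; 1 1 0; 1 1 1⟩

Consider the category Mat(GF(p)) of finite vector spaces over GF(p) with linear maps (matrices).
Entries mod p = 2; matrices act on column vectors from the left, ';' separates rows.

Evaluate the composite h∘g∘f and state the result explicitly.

Answer: ⟨0 0 1; 1 0 1; 1 0 0⟩

Work:
  e0=[1,0,0] f~>[1,0,1] g~>[0,1,0] h~>[0,1,1]
  e1=[0,1,0] f~>[0,0,0] g~>[0,0,0] h~>[0,0,0]
  e2=[0,0,1] f~>[0,1,1] g~>[0,1,1] h~>[1,1,0]
result: ⟨0 0 1; 1 0 1; 1 0 0⟩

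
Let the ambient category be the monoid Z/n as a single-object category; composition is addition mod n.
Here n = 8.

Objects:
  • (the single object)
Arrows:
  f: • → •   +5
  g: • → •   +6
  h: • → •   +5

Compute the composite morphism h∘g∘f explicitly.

Answer: +0

Work:
  0 +5≡5 +6≡3 +5≡0  (mod 8)
composite: +0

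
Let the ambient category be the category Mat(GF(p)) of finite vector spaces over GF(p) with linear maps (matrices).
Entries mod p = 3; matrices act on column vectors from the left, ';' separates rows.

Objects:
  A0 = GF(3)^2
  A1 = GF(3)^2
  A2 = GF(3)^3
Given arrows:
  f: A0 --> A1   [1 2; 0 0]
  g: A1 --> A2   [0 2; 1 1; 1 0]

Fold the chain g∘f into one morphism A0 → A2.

  e0=(1,0) f-->(1,0) g-->(0,1,1)
  e1=(0,1) f-->(2,0) g-->(0,2,2)
composite: [0 0; 1 2; 1 2]

Answer: [0 0; 1 2; 1 2]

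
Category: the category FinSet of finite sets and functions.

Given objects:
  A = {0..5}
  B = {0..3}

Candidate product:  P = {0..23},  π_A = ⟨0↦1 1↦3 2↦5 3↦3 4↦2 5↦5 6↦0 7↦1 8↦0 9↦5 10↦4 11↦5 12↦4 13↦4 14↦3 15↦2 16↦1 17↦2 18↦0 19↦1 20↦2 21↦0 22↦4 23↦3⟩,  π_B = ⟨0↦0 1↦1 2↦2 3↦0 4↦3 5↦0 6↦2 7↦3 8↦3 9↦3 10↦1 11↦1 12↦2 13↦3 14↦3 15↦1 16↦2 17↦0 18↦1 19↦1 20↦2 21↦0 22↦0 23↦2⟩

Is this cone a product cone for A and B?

Answer: VALID PRODUCT

Trace:
|A|·|B| = 6·4 = 24;  |P| = 24
Check the pairing map k ↦ (π_A(k), π_B(k)):
  0 ↦ (1,0)
  1 ↦ (3,1)
  2 ↦ (5,2)
  3 ↦ (3,0)
  4 ↦ (2,3)
  5 ↦ (5,0)
  6 ↦ (0,2)
  7 ↦ (1,3)
  8 ↦ (0,3)
  9 ↦ (5,3)
  10 ↦ (4,1)
  11 ↦ (5,1)
  12 ↦ (4,2)
  13 ↦ (4,3)
  14 ↦ (3,3)
  15 ↦ (2,1)
  16 ↦ (1,2)
  17 ↦ (2,0)
  18 ↦ (0,1)
  19 ↦ (1,1)
  20 ↦ (2,2)
  21 ↦ (0,0)
  22 ↦ (4,0)
  23 ↦ (3,2)
distinct pairs in image: 24 / 24 needed
  → bijection onto A×B; projections well-typed.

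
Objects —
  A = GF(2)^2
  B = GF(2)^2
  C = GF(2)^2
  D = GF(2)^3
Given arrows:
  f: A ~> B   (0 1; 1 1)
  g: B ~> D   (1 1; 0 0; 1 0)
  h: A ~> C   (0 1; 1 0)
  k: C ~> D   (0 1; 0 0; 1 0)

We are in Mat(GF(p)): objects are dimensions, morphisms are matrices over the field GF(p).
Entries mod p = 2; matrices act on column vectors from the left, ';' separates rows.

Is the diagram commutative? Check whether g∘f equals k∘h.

1) trace f;g:
  e0=(1,0) f~>(0,1) g~>(1,0,0)
  e1=(0,1) f~>(1,1) g~>(0,0,1)
  ⟦path⟧₁ = (1 0; 0 0; 0 1)
2) trace h;k:
  e0=(1,0) h~>(0,1) k~>(1,0,0)
  e1=(0,1) h~>(1,0) k~>(0,0,1)
  ⟦path⟧₂ = (1 0; 0 0; 0 1)
Equal? same morphism ✓

Answer: COMMUTES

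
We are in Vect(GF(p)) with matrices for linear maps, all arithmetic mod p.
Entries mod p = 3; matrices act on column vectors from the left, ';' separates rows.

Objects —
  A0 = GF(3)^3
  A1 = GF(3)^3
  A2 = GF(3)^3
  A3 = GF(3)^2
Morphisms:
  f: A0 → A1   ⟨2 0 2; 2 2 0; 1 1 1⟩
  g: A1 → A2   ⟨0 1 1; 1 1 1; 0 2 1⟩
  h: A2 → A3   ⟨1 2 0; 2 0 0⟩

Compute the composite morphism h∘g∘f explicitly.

  e0=⟨1,0,0⟩ f→⟨2,2,1⟩ g→⟨0,2,2⟩ h→⟨1,0⟩
  e1=⟨0,1,0⟩ f→⟨0,2,1⟩ g→⟨0,0,2⟩ h→⟨0,0⟩
  e2=⟨0,0,1⟩ f→⟨2,0,1⟩ g→⟨1,0,1⟩ h→⟨1,2⟩
result: ⟨1 0 1; 0 0 2⟩

Answer: ⟨1 0 1; 0 0 2⟩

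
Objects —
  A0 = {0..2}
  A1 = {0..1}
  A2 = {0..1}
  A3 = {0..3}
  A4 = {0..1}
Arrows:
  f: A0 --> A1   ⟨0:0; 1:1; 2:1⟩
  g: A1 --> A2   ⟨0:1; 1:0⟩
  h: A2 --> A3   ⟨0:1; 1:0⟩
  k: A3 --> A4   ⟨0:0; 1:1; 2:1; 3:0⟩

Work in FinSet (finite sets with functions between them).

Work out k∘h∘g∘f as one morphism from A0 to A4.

  0 f-->0 g-->1 h-->0 k-->0
  1 f-->1 g-->0 h-->1 k-->1
  2 f-->1 g-->0 h-->1 k-->1
⟦path⟧: ⟨0:0; 1:1; 2:1⟩

Answer: ⟨0:0; 1:1; 2:1⟩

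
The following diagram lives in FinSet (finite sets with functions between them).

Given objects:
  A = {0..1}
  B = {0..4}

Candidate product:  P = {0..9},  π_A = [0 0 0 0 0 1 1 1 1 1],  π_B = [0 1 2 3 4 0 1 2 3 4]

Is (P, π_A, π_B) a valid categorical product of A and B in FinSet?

|A|·|B| = 2·5 = 10;  |P| = 10
Check the pairing map k ↦ (π_A(k), π_B(k)):
  0 ↦ (0,0)
  1 ↦ (0,1)
  2 ↦ (0,2)
  3 ↦ (0,3)
  4 ↦ (0,4)
  5 ↦ (1,0)
  6 ↦ (1,1)
  7 ↦ (1,2)
  8 ↦ (1,3)
  9 ↦ (1,4)
distinct pairs in image: 10 / 10 needed
  → bijection onto A×B; projections well-typed.

Answer: VALID PRODUCT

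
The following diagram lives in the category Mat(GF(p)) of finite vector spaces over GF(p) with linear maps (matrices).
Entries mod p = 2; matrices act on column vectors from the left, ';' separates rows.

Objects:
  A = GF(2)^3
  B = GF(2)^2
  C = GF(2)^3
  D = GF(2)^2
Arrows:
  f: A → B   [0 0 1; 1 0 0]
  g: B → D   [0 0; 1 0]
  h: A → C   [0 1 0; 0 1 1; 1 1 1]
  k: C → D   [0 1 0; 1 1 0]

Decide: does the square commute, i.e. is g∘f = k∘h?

Answer: DOES NOT COMMUTE

Work:
1) trace f;g:
  e0=⟨1,0,0⟩ f→⟨0,1⟩ g→⟨0,0⟩
  e1=⟨0,1,0⟩ f→⟨0,0⟩ g→⟨0,0⟩
  e2=⟨0,0,1⟩ f→⟨1,0⟩ g→⟨0,1⟩
  result₁ = [0 0 0; 0 0 1]
2) trace h;k:
  e0=⟨1,0,0⟩ h→⟨0,0,1⟩ k→⟨0,0⟩
  e1=⟨0,1,0⟩ h→⟨1,1,1⟩ k→⟨1,0⟩
  e2=⟨0,0,1⟩ h→⟨0,1,1⟩ k→⟨1,1⟩
  result₂ = [0 1 1; 0 0 1]
Equal? distinct morphisms ✗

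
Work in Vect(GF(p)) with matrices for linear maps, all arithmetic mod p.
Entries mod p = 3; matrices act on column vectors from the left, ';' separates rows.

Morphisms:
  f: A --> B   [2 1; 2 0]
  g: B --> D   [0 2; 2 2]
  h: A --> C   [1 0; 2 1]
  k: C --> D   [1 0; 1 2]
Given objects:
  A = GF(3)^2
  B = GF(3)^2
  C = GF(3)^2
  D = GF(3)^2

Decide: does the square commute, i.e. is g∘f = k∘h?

Answer: COMMUTES

Trace:
Path 1 = f;g:
  e0=[1,0] f-->[2,2] g-->[1,2]
  e1=[0,1] f-->[1,0] g-->[0,2]
  ⟦path⟧₁ = [1 0; 2 2]
Path 2 = h;k:
  e0=[1,0] h-->[1,2] k-->[1,2]
  e1=[0,1] h-->[0,1] k-->[0,2]
  ⟦path⟧₂ = [1 0; 2 2]
Equal? YES — commutes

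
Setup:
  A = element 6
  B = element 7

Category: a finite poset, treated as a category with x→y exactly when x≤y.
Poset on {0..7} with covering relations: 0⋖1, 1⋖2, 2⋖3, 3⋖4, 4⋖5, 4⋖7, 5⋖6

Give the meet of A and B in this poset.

Common predecessors of 6,7: {0,1,2,3,4}
  0 ⊑ 4
  1 ⊑ 4
  2 ⊑ 4
  3 ⊑ 4
  4 ⊑ 4
glb = 4

Answer: A∧B = 4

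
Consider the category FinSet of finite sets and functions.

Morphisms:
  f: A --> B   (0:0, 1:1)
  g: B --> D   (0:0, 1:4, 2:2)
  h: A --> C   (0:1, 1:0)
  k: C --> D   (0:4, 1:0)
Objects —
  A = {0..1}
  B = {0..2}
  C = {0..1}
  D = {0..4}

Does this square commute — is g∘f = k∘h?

Answer: COMMUTES

Trace:
Path 1 = f;g:
  0 f-->0 g-->0
  1 f-->1 g-->4
  composite₁ = (0:0, 1:4)
Path 2 = h;k:
  0 h-->1 k-->0
  1 h-->0 k-->4
  composite₂ = (0:0, 1:4)
Equal? equal; square commutes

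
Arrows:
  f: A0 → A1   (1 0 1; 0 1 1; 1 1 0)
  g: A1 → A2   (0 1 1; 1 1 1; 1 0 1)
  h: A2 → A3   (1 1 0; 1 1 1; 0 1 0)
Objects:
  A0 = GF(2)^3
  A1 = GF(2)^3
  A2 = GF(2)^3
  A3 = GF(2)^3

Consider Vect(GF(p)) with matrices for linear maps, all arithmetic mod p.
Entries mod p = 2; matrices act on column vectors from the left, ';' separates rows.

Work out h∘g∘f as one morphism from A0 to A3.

Answer: (1 0 1; 1 1 0; 0 0 0)

Trace:
  e0=(1,0,0) f→(1,0,1) g→(1,0,0) h→(1,1,0)
  e1=(0,1,0) f→(0,1,1) g→(0,0,1) h→(0,1,0)
  e2=(0,0,1) f→(1,1,0) g→(1,0,1) h→(1,0,0)
result: (1 0 1; 1 1 0; 0 0 0)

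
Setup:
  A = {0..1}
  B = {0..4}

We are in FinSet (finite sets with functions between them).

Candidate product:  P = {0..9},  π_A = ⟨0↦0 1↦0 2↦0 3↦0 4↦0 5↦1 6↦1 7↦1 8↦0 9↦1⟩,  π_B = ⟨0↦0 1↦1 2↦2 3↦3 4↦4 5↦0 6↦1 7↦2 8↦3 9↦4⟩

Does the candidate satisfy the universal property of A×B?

|A|·|B| = 2·5 = 10;  |P| = 10
Check the pairing map k ↦ (π_A(k), π_B(k)):
  0 ↦ (0,0)
  1 ↦ (0,1)
  2 ↦ (0,2)
  3 ↦ (0,3)
  4 ↦ (0,4)
  5 ↦ (1,0)
  6 ↦ (1,1)
  7 ↦ (1,2)
  8 ↦ (0,3)  ✗ repeats pair of k=3
  9 ↦ (1,4)
distinct pairs in image: 9 / 10 needed
  → (0,3) hit at k=3 and k=8

Answer: NOT A VALID PRODUCT — duplicate pair at indices 3,8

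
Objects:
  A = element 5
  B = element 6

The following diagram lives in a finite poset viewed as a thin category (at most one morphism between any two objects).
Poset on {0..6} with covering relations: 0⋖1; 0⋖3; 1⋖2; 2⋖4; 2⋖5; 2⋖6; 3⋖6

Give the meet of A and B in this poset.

Lower bounds of A=5 and B=6: {0,1,2}
  0 <= 2
  1 <= 2
  2 <= 2
glb = 2

Answer: A∧B = 2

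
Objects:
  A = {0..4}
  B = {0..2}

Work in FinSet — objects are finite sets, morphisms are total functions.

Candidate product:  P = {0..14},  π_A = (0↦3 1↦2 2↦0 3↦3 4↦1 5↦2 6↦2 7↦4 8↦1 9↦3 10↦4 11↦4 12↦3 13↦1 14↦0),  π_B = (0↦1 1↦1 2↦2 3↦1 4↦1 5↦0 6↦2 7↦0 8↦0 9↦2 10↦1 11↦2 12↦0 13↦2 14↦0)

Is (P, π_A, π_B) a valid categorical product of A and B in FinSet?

Answer: NOT A VALID PRODUCT — duplicate pair at indices 0,3

Derivation:
|A|·|B| = 5·3 = 15;  |P| = 15
Check the pairing map k ↦ (π_A(k), π_B(k)):
  0 ↦ (3,1)
  1 ↦ (2,1)
  2 ↦ (0,2)
  3 ↦ (3,1)  ✗ repeats pair of k=0
  4 ↦ (1,1)
  5 ↦ (2,0)
  6 ↦ (2,2)
  7 ↦ (4,0)
  8 ↦ (1,0)
  9 ↦ (3,2)
  10 ↦ (4,1)
  11 ↦ (4,2)
  12 ↦ (3,0)
  13 ↦ (1,2)
  14 ↦ (0,0)
distinct pairs in image: 14 / 15 needed
  → (3,1) hit at k=0 and k=3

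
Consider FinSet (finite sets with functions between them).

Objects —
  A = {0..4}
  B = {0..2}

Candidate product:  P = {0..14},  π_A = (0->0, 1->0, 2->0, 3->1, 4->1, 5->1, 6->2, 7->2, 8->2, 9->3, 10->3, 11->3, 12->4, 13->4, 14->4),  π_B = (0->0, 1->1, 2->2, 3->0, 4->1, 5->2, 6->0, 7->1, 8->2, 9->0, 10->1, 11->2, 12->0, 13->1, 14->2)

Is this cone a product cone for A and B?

|A|·|B| = 5·3 = 15;  |P| = 15
Check the pairing map k ↦ (π_A(k), π_B(k)):
  0 -> (0,0)
  1 -> (0,1)
  2 -> (0,2)
  3 -> (1,0)
  4 -> (1,1)
  5 -> (1,2)
  6 -> (2,0)
  7 -> (2,1)
  8 -> (2,2)
  9 -> (3,0)
  10 -> (3,1)
  11 -> (3,2)
  12 -> (4,0)
  13 -> (4,1)
  14 -> (4,2)
distinct pairs in image: 15 / 15 needed
  → bijection onto A×B; projections well-typed.

Answer: VALID PRODUCT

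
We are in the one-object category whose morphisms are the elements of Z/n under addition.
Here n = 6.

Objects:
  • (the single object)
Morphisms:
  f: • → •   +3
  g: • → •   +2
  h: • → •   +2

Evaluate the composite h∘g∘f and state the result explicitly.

  0 +3≡3 +2≡5 +2≡1  (mod 6)
composite: +1

Answer: +1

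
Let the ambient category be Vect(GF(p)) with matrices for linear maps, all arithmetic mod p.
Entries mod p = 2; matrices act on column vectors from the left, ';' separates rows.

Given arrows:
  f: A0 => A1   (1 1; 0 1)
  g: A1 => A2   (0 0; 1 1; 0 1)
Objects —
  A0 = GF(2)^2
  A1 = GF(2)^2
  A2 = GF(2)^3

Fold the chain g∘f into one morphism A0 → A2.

Answer: (0 0; 1 0; 0 1)

Trace:
  e0=⟨1,0⟩ f=>⟨1,0⟩ g=>⟨0,1,0⟩
  e1=⟨0,1⟩ f=>⟨1,1⟩ g=>⟨0,0,1⟩
composite: (0 0; 1 0; 0 1)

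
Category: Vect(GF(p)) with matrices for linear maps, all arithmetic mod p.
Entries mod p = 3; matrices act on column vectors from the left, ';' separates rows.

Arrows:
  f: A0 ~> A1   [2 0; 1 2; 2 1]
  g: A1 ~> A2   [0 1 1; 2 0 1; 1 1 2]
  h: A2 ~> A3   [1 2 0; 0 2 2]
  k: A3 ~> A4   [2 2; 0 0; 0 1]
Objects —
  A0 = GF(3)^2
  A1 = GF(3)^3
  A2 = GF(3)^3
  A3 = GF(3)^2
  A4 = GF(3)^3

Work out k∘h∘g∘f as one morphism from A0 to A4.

  e0=[1,0] f~>[2,1,2] g~>[0,0,1] h~>[0,2] k~>[1,0,2]
  e1=[0,1] f~>[0,2,1] g~>[0,1,1] h~>[2,1] k~>[0,0,1]
composite: [1 0; 0 0; 2 1]

Answer: [1 0; 0 0; 2 1]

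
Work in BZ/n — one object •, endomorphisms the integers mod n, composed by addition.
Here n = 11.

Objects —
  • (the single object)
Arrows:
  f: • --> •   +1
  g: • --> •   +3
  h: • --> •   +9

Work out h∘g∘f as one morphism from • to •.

Answer: +2

Derivation:
  0 +1≡1 +3≡4 +9≡2  (mod 11)
result: +2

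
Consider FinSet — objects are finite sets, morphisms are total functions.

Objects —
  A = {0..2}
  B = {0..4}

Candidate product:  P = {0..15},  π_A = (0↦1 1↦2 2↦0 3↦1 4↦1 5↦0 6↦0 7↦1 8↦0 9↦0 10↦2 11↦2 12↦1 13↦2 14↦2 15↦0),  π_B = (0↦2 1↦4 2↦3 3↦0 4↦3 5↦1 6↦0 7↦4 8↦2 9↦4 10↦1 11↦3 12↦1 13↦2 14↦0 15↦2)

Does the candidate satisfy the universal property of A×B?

Answer: NOT A VALID PRODUCT — |P|=16 ≠ |A|·|B|=15

Derivation:
|A|·|B| = 3·5 = 15;  |P| = 16
  → cardinalities differ; no bijection possible.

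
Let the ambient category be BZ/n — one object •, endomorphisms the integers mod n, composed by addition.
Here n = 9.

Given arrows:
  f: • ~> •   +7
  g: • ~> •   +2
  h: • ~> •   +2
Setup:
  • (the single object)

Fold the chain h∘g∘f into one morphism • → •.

  0 +7≡7 +2≡0 +2≡2  (mod 9)
⟦path⟧: +2

Answer: +2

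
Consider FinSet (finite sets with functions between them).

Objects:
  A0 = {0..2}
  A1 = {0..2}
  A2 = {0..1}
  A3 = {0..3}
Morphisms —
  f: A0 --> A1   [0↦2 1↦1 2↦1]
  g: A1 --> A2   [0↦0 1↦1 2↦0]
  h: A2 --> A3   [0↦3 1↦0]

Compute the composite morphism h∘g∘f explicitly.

Answer: [0↦3 1↦0 2↦0]

Work:
  0 f-->2 g-->0 h-->3
  1 f-->1 g-->1 h-->0
  2 f-->1 g-->1 h-->0
⟦path⟧: [0↦3 1↦0 2↦0]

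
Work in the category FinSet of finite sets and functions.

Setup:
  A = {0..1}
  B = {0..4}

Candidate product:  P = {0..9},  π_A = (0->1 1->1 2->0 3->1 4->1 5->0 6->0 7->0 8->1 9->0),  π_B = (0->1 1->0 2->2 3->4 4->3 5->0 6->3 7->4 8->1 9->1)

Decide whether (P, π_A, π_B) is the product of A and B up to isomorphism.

Answer: NOT A VALID PRODUCT — duplicate pair at indices 8,0

Work:
|A|·|B| = 2·5 = 10;  |P| = 10
Check the pairing map k ↦ (π_A(k), π_B(k)):
  0 -> (1,1)
  1 -> (1,0)
  2 -> (0,2)
  3 -> (1,4)
  4 -> (1,3)
  5 -> (0,0)
  6 -> (0,3)
  7 -> (0,4)
  8 -> (1,1)  ✗ repeats pair of k=0
  9 -> (0,1)
distinct pairs in image: 9 / 10 needed
  → (1,1) hit at k=0 and k=8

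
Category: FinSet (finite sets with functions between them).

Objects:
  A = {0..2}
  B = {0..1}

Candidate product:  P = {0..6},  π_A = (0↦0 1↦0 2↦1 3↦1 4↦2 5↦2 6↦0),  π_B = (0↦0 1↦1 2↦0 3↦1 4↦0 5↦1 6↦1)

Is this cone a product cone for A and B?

Answer: NOT A VALID PRODUCT — |P|=7 ≠ |A|·|B|=6

Derivation:
|A|·|B| = 3·2 = 6;  |P| = 7
  → cardinalities differ; no bijection possible.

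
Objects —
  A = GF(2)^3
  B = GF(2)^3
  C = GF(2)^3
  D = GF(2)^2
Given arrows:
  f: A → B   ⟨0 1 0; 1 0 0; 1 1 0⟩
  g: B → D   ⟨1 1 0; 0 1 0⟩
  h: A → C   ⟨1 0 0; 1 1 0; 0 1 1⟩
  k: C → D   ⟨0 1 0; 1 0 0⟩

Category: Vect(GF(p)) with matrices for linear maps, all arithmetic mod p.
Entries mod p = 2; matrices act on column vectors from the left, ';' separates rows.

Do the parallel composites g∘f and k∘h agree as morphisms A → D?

Along f;g (path 1):
  e0=⟨1,0,0⟩ f→⟨0,1,1⟩ g→⟨1,1⟩
  e1=⟨0,1,0⟩ f→⟨1,0,1⟩ g→⟨1,0⟩
  e2=⟨0,0,1⟩ f→⟨0,0,0⟩ g→⟨0,0⟩
  ⟦path⟧₁ = ⟨1 1 0; 1 0 0⟩
Along h;k (path 2):
  e0=⟨1,0,0⟩ h→⟨1,1,0⟩ k→⟨1,1⟩
  e1=⟨0,1,0⟩ h→⟨0,1,1⟩ k→⟨1,0⟩
  e2=⟨0,0,1⟩ h→⟨0,0,1⟩ k→⟨0,0⟩
  ⟦path⟧₂ = ⟨1 1 0; 1 0 0⟩
Equal? same morphism ✓

Answer: COMMUTES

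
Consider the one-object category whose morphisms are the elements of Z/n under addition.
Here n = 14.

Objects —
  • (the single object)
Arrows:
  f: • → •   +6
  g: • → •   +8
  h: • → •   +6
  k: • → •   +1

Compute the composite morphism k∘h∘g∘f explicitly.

Answer: +7

Trace:
  0 +6≡6 +8≡0 +6≡6 +1≡7  (mod 14)
⟦path⟧: +7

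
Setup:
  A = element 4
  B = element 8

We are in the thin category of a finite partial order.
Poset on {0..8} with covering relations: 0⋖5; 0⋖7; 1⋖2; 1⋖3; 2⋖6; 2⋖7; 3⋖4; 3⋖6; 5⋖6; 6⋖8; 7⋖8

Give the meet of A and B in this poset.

Answer: A∧B = 3

Work:
Lower bounds of A=4 and B=8: {1,3}
  1 ⊑ 3
  3 ⊑ 3
glb = 3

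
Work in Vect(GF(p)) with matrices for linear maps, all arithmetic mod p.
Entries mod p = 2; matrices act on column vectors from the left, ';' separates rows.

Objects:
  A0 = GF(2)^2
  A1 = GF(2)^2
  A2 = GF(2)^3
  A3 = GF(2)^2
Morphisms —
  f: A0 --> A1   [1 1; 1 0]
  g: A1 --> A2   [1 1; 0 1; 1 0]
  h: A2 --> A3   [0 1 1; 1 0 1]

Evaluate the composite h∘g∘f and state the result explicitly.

Answer: [0 1; 1 0]

Derivation:
  e0=⟨1,0⟩ f-->⟨1,1⟩ g-->⟨0,1,1⟩ h-->⟨0,1⟩
  e1=⟨0,1⟩ f-->⟨1,0⟩ g-->⟨1,0,1⟩ h-->⟨1,0⟩
composite: [0 1; 1 0]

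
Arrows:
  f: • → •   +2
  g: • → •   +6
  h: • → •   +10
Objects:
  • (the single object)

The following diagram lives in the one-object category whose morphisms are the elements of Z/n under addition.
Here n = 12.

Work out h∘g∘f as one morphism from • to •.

  0 +2≡2 +6≡8 +10≡6  (mod 12)
result: +6

Answer: +6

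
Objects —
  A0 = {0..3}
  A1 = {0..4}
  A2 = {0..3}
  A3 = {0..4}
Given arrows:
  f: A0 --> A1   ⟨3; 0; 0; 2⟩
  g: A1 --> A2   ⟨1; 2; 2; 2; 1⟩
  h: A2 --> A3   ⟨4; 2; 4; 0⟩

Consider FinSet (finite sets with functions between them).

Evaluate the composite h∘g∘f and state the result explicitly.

Answer: ⟨4; 2; 2; 4⟩

Trace:
  0 f-->3 g-->2 h-->4
  1 f-->0 g-->1 h-->2
  2 f-->0 g-->1 h-->2
  3 f-->2 g-->2 h-->4
result: ⟨4; 2; 2; 4⟩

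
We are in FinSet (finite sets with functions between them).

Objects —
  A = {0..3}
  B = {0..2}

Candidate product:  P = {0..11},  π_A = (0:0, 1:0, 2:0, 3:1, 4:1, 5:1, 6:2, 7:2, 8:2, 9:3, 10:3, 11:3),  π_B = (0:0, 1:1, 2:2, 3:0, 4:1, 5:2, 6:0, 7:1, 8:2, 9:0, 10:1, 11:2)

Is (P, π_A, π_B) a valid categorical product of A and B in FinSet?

Answer: VALID PRODUCT

Derivation:
|A|·|B| = 4·3 = 12;  |P| = 12
Check the pairing map k ↦ (π_A(k), π_B(k)):
  0 : (0,0)
  1 : (0,1)
  2 : (0,2)
  3 : (1,0)
  4 : (1,1)
  5 : (1,2)
  6 : (2,0)
  7 : (2,1)
  8 : (2,2)
  9 : (3,0)
  10 : (3,1)
  11 : (3,2)
distinct pairs in image: 12 / 12 needed
  → bijection onto A×B; projections well-typed.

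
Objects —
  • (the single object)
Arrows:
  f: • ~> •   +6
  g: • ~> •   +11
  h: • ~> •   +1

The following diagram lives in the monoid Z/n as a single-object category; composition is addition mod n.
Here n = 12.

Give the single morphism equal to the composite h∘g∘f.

Answer: +6

Derivation:
  0 +6≡6 +11≡5 +1≡6  (mod 12)
composite: +6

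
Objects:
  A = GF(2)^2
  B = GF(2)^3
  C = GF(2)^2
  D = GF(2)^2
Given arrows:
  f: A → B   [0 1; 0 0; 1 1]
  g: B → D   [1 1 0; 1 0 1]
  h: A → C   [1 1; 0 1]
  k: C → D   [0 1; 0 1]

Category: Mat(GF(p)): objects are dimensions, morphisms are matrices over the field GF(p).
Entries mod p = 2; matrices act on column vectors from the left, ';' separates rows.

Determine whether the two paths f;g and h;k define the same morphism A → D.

Answer: DOES NOT COMMUTE

Trace:
Along f;g (path 1):
  e0=⟨1,0⟩ f→⟨0,0,1⟩ g→⟨0,1⟩
  e1=⟨0,1⟩ f→⟨1,0,1⟩ g→⟨1,0⟩
  composite₁ = [0 1; 1 0]
Along h;k (path 2):
  e0=⟨1,0⟩ h→⟨1,0⟩ k→⟨0,0⟩
  e1=⟨0,1⟩ h→⟨1,1⟩ k→⟨1,1⟩
  composite₂ = [0 1; 0 1]
Equal? NO — does not commute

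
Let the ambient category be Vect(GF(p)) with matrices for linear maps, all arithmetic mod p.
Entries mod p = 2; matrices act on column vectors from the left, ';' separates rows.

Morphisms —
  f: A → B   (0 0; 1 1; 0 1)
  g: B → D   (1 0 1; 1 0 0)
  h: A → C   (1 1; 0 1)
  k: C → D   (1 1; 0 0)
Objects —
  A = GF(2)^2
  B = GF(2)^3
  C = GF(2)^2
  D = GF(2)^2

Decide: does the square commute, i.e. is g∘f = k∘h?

Answer: DOES NOT COMMUTE

Trace:
Along f;g (path 1):
  e0=⟨1,0⟩ f→⟨0,1,0⟩ g→⟨0,0⟩
  e1=⟨0,1⟩ f→⟨0,1,1⟩ g→⟨1,0⟩
  result₁ = (0 1; 0 0)
Along h;k (path 2):
  e0=⟨1,0⟩ h→⟨1,0⟩ k→⟨1,0⟩
  e1=⟨0,1⟩ h→⟨1,1⟩ k→⟨0,0⟩
  result₂ = (1 0; 0 0)
Equal? differ; not commutative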